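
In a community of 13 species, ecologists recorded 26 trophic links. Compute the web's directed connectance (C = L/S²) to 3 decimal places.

The web has S = 13 species and L = 26 feeding links.
C = L / S² = 26 / 169 = 0.1538 ≈ 0.154.

C = 0.154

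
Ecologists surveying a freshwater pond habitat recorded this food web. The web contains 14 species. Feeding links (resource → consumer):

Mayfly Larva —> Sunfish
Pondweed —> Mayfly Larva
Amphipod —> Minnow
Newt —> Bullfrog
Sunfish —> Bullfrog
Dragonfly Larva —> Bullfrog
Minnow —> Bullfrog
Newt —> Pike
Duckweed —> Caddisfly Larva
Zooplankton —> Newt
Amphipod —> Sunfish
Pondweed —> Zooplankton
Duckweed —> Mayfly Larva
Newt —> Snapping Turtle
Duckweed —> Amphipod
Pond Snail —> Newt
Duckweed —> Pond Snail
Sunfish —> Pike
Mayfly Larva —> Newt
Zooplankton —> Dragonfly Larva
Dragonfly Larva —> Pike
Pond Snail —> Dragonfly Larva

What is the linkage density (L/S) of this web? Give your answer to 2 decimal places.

There are L = 22 links among S = 14 species.
L/S = 22/14 = 1.5714 ≈ 1.57.

L/S = 1.57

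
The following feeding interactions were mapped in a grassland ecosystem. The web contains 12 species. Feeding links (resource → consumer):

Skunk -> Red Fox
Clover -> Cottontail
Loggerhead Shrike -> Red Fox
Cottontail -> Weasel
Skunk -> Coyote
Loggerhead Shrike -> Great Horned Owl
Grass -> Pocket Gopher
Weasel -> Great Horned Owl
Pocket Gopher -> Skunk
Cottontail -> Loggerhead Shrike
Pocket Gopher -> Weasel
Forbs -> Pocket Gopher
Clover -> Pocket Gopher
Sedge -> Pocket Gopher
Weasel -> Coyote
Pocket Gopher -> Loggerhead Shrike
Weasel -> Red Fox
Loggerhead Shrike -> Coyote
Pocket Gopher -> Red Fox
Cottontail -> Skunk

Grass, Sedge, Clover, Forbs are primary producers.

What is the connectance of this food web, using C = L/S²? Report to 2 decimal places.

C = 0.14

The web has S = 12 species and L = 20 feeding links.
C = L / S² = 20 / 144 = 0.1389 ≈ 0.14.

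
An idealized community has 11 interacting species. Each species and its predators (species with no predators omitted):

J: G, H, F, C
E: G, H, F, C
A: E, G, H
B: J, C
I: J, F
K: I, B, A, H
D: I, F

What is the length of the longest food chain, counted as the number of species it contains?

4 species

One longest chain: D → I → J → G.
It has 4 species and 3 links.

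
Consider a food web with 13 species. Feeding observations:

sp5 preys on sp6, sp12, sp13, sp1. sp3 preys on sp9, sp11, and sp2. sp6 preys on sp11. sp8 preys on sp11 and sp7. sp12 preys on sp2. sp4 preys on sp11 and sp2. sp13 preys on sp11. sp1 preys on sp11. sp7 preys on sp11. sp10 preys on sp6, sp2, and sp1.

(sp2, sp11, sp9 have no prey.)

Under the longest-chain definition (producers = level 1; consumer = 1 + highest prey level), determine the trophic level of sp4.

Trophic level 2

sp2 is a producer → level 1.
sp4 eats sp2 (level 1); other prey at levels: sp11 1 → level 2.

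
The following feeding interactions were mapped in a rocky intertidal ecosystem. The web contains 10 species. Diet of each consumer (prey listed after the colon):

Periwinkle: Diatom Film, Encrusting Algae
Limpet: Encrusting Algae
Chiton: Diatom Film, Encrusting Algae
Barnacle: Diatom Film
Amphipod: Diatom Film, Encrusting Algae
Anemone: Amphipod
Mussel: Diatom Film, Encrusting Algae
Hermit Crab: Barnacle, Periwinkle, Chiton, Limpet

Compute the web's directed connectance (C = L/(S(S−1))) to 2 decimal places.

The web has S = 10 species and L = 15 feeding links.
C = L / (S(S−1)) = 15 / 90 = 0.1667 ≈ 0.17.

C = 0.17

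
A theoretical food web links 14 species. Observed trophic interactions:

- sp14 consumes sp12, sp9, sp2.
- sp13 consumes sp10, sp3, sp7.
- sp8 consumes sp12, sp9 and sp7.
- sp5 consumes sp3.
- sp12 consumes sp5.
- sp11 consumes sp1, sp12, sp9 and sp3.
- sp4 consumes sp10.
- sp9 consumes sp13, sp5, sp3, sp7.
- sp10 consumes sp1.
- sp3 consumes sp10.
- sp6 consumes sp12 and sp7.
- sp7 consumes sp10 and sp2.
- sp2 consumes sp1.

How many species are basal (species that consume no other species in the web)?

1

Basal species (no prey listed): sp1.
Count: 1.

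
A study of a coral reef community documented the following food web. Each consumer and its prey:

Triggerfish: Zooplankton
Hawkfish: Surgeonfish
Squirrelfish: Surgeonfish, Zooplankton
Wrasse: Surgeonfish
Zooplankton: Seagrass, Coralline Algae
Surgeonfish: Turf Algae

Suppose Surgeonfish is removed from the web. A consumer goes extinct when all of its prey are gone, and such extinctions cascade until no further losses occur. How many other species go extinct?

2

Remove Surgeonfish.
Round 1: Hawkfish (all prey gone), Wrasse (all prey gone) → extinct.
No further losses. Total secondary extinctions: 2.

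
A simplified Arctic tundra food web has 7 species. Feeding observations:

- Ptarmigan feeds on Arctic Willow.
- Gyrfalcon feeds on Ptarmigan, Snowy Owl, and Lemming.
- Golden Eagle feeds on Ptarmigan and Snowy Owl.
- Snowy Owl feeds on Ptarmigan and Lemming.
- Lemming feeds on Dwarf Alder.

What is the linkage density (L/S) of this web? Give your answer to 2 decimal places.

L/S = 1.29

There are L = 9 links among S = 7 species.
L/S = 9/7 = 1.2857 ≈ 1.29.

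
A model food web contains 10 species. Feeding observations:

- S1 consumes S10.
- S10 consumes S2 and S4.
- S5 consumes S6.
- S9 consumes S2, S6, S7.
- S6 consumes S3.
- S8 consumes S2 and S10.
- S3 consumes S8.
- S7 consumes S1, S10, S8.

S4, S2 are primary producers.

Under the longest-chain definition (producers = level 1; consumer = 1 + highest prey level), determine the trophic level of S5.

Trophic level 6

S4 is a producer → level 1.
S10 eats S4 (level 1); other prey at levels: S2 1 → level 2.
S8 eats S10 (level 2); other prey at levels: S2 1 → level 3.
S3 eats S8 → level 4.
S6 eats S3 → level 5.
S5 eats S6 → level 6.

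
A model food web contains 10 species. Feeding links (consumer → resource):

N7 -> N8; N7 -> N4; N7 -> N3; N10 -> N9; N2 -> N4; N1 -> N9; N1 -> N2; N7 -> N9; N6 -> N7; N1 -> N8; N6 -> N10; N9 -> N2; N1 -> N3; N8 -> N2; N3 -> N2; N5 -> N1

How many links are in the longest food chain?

4 links

One longest chain: N4 → N2 → N8 → N1 → N5.
It has 5 species and 4 links.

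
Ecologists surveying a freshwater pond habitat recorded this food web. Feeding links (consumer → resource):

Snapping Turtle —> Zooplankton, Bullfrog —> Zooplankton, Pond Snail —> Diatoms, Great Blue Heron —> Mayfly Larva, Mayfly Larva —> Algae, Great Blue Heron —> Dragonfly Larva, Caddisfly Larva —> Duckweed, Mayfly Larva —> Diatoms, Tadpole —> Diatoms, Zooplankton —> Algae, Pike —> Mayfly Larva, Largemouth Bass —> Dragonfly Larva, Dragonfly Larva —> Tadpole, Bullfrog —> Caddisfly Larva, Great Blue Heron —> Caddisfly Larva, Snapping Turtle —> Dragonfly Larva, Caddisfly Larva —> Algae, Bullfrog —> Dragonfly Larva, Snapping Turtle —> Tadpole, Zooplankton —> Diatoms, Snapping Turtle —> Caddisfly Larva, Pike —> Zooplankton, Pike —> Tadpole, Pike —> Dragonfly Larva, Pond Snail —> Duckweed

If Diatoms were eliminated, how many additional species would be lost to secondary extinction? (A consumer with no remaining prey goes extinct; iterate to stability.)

Remove Diatoms.
Round 1: Tadpole (all prey gone) → extinct.
Round 2: Dragonfly Larva (all prey gone) → extinct.
Round 3: Largemouth Bass (all prey gone) → extinct.
No further losses. Total secondary extinctions: 3.

3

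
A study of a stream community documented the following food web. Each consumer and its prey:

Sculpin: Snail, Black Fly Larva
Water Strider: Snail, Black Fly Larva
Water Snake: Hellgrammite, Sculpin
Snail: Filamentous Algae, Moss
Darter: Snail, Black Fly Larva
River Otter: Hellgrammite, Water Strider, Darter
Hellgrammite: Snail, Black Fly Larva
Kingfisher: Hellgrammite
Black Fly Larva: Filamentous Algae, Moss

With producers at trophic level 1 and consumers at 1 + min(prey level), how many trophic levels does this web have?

Producers (level 1): Filamentous Algae, Moss.
Following each consumer down to its lowest-level prey: Filamentous Algae → Snail → Hellgrammite → Water Snake (levels 1 through 4).
All prey of Water Snake (Hellgrammite 3, Sculpin 3) are at level 3 or above, so Water Snake is at level 1 + 3 = 4.
Every consumer has at least one prey at level 3 or below, so none exceeds level 4.

4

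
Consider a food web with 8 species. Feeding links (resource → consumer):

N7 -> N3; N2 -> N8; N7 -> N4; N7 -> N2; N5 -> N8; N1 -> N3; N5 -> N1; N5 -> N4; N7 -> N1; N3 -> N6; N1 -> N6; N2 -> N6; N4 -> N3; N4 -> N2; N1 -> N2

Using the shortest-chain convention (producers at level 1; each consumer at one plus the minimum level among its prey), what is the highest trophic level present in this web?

3

Producers (level 1): N5, N7.
Following each consumer down to its lowest-level prey: N5 → N1 → N6 (levels 1 through 3).
All prey of N6 (N1 2, N2 2, N3 2) are at level 2 or above, so N6 is at level 1 + 2 = 3.
Every consumer has at least one prey at level 2 or below, so none exceeds level 3.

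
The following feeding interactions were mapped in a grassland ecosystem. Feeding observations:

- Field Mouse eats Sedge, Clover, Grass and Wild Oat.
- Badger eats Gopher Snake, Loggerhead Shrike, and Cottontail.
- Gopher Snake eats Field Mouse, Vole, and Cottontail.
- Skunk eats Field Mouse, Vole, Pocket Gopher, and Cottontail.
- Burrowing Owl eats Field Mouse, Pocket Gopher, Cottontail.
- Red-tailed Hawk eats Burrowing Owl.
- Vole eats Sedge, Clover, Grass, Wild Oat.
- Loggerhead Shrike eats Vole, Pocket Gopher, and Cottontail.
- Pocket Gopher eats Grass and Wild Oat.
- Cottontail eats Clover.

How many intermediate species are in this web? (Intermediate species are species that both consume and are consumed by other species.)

Intermediate species (has both prey and predators): Vole, Field Mouse, Cottontail, Pocket Gopher, Gopher Snake, Burrowing Owl, Loggerhead Shrike.
Count: 7.

7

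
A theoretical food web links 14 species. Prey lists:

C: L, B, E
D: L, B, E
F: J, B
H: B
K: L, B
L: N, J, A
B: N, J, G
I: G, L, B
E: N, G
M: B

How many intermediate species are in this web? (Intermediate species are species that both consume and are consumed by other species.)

Intermediate species (has both prey and predators): L, B, E.
Count: 3.

3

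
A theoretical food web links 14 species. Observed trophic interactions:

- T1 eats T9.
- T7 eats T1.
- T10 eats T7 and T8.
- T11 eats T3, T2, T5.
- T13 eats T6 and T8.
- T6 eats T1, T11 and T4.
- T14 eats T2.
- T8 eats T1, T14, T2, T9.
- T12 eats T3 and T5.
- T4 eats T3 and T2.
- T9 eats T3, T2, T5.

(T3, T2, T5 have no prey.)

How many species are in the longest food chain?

One longest chain: T3 → T9 → T1 → T7 → T10.
It has 5 species and 4 links.

5 species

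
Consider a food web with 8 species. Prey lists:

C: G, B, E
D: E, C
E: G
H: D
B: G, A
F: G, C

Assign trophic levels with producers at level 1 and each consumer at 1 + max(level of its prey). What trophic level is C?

G is a producer → level 1.
B eats G (level 1); other prey at levels: A 1 → level 2.
C eats B (level 2); other prey at levels: G 1, E 2 → level 3.

Trophic level 3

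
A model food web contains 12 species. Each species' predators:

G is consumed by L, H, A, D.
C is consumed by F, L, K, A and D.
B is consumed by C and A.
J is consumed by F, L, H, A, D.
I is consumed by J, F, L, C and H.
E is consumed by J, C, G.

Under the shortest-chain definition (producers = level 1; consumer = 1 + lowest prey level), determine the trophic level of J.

I is a producer → level 1.
J eats I → level 2.

Trophic level 2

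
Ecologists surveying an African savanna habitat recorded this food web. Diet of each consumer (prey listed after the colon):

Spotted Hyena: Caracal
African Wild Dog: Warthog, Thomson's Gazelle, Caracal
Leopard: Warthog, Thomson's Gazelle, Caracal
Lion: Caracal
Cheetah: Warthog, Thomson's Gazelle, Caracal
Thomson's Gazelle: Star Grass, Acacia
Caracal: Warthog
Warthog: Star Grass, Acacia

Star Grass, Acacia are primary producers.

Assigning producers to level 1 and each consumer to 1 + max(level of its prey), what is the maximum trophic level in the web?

4

Producers (level 1): Star Grass, Acacia.
Star Grass → Warthog → Caracal → Cheetah gives Cheetah level 4.
No species has a prey at level 4, so no species reaches level 5.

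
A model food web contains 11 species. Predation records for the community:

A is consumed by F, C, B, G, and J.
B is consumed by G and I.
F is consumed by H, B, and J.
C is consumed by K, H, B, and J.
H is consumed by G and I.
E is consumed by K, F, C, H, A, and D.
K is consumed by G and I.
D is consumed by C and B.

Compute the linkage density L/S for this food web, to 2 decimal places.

There are L = 26 links among S = 11 species.
L/S = 26/11 = 2.3636 ≈ 2.36.

L/S = 2.36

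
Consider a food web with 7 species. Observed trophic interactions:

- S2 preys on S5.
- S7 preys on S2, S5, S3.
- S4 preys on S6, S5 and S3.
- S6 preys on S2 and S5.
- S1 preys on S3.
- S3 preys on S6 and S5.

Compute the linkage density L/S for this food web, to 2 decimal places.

There are L = 12 links among S = 7 species.
L/S = 12/7 = 1.7143 ≈ 1.71.

L/S = 1.71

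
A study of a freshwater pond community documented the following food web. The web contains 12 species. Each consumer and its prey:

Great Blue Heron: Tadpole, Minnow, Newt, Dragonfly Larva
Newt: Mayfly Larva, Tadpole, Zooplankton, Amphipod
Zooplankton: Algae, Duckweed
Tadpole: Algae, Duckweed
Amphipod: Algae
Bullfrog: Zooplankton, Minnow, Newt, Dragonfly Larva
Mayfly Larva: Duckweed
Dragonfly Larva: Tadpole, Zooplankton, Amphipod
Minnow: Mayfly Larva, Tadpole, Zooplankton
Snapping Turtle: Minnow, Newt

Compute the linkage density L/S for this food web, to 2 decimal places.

L/S = 2.17

There are L = 26 links among S = 12 species.
L/S = 26/12 = 2.1667 ≈ 2.17.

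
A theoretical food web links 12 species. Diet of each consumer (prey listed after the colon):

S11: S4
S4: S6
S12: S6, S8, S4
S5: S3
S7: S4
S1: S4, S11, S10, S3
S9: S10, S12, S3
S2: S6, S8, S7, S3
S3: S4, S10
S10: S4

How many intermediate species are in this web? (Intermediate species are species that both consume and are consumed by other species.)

Intermediate species (has both prey and predators): S4, S11, S7, S10, S12, S3.
Count: 6.

6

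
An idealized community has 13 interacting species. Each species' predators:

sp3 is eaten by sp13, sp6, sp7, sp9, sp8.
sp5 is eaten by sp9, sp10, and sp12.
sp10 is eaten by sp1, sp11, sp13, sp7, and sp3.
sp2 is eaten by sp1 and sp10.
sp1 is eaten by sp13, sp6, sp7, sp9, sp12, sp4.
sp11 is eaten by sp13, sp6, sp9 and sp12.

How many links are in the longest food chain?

One longest chain: sp5 → sp10 → sp1 → sp4.
It has 4 species and 3 links.

3 links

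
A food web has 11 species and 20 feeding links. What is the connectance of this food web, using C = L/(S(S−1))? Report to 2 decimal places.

The web has S = 11 species and L = 20 feeding links.
C = L / (S(S−1)) = 20 / 110 = 0.1818 ≈ 0.18.

C = 0.18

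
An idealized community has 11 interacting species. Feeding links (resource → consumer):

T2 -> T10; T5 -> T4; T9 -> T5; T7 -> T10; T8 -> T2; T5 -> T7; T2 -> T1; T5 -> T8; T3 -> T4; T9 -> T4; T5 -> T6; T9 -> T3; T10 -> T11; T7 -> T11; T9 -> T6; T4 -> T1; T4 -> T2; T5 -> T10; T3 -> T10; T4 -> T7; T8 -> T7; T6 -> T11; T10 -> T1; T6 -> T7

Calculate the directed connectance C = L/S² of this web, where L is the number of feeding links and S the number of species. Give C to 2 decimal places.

The web has S = 11 species and L = 24 feeding links.
C = L / S² = 24 / 121 = 0.1983 ≈ 0.20.

C = 0.20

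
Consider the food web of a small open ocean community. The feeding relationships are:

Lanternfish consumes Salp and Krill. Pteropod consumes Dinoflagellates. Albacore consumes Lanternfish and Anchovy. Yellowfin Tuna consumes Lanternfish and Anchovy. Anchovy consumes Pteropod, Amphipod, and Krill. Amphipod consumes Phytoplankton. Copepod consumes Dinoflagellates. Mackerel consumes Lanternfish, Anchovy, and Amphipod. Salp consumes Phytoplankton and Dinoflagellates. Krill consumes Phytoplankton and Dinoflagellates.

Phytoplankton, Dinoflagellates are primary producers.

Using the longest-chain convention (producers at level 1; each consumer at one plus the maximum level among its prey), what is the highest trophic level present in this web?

4

Producers (level 1): Phytoplankton, Dinoflagellates.
Phytoplankton → Krill → Lanternfish → Albacore gives Albacore level 4.
No species has a prey at level 4, so no species reaches level 5.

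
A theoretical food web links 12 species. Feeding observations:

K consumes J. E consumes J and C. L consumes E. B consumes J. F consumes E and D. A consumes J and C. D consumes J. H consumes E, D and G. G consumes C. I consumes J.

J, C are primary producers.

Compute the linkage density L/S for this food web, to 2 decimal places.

L/S = 1.25

There are L = 15 links among S = 12 species.
L/S = 15/12 = 1.2500 ≈ 1.25.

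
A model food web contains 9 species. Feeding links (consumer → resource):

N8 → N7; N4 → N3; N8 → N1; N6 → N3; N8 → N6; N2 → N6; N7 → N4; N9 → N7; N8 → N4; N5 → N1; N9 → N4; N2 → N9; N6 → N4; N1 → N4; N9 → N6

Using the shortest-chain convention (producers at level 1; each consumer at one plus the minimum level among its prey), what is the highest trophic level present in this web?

Producers (level 1): N3.
Following each consumer down to its lowest-level prey: N3 → N4 → N1 → N5 (levels 1 through 4).
All prey of N5 (N1 3) are at level 3 or above, so N5 is at level 1 + 3 = 4.
Every consumer has at least one prey at level 3 or below, so none exceeds level 4.

4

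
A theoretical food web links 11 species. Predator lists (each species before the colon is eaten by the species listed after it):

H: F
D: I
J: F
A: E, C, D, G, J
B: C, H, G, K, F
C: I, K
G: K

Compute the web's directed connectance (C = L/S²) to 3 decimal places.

C = 0.132

The web has S = 11 species and L = 16 feeding links.
C = L / S² = 16 / 121 = 0.1322 ≈ 0.132.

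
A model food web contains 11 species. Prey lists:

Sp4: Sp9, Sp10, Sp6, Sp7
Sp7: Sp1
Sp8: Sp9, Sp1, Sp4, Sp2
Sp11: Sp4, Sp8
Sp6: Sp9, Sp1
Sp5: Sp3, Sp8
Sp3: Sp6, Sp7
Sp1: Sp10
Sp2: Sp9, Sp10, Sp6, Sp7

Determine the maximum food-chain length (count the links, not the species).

5 links

One longest chain: Sp10 → Sp1 → Sp6 → Sp4 → Sp8 → Sp11.
It has 6 species and 5 links.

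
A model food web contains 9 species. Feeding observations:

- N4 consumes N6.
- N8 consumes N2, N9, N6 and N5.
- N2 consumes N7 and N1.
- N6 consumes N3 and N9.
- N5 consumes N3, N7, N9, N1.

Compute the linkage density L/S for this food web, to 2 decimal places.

L/S = 1.44

There are L = 13 links among S = 9 species.
L/S = 13/9 = 1.4444 ≈ 1.44.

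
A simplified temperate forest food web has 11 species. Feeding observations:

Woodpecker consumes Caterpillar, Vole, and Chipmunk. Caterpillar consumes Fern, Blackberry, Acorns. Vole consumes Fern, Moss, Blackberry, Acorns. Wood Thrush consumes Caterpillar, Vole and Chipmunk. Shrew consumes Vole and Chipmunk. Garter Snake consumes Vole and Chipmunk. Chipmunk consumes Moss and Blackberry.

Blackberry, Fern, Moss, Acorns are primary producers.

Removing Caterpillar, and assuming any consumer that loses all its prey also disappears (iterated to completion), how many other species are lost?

0

Remove Caterpillar.
Every predator of it retains at least one other prey: Woodpecker still has Vole, Chipmunk; Wood Thrush still has Vole, Chipmunk.
No consumer loses all prey, so no secondary extinctions occur.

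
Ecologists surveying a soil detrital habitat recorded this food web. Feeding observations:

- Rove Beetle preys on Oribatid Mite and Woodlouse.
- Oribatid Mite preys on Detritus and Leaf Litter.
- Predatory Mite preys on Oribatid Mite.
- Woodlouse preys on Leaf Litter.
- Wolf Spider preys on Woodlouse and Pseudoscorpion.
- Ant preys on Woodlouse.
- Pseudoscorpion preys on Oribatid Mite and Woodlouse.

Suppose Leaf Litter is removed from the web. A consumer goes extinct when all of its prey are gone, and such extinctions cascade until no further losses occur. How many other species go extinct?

2

Remove Leaf Litter.
Round 1: Woodlouse (all prey gone) → extinct.
Round 2: Ant (all prey gone) → extinct.
No further losses. Total secondary extinctions: 2.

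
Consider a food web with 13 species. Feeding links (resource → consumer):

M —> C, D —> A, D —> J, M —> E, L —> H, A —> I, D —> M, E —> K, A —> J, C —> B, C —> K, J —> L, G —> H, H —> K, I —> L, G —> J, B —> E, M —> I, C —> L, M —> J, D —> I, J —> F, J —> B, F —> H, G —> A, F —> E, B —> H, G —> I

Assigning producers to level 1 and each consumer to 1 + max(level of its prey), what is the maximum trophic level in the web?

6

Producers (level 1): D, G.
D → M → J → F → E → K gives K level 6.
No species has a prey at level 6, so no species reaches level 7.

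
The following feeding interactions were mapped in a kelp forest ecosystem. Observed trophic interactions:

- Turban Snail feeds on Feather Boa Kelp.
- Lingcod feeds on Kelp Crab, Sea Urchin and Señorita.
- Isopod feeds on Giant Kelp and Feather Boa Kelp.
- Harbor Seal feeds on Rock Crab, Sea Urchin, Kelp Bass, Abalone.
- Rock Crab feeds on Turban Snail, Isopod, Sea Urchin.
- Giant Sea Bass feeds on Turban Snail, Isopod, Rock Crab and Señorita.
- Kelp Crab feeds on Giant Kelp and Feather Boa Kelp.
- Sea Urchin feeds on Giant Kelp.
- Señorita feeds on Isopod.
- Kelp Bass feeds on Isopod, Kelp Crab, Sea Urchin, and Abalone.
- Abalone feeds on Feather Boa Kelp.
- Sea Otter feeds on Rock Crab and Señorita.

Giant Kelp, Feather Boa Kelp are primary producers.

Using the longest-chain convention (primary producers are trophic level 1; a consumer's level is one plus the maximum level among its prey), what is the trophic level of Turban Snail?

Feather Boa Kelp is a producer → level 1.
Turban Snail eats Feather Boa Kelp → level 2.

Trophic level 2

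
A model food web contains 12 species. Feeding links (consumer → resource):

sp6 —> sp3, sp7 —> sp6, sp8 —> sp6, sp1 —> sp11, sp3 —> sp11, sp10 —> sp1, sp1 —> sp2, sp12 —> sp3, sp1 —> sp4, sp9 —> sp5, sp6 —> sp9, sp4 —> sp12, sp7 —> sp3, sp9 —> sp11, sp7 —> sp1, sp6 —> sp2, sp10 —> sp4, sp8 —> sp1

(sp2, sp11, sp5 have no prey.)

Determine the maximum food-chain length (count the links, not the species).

5 links

One longest chain: sp11 → sp3 → sp12 → sp4 → sp1 → sp8.
It has 6 species and 5 links.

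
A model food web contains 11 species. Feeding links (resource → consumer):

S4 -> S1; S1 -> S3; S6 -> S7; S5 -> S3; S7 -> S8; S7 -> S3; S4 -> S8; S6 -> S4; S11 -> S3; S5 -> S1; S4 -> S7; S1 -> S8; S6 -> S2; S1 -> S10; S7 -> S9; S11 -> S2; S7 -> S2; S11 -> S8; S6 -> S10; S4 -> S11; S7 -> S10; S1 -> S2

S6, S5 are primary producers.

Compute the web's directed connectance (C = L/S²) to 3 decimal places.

The web has S = 11 species and L = 22 feeding links.
C = L / S² = 22 / 121 = 0.1818 ≈ 0.182.

C = 0.182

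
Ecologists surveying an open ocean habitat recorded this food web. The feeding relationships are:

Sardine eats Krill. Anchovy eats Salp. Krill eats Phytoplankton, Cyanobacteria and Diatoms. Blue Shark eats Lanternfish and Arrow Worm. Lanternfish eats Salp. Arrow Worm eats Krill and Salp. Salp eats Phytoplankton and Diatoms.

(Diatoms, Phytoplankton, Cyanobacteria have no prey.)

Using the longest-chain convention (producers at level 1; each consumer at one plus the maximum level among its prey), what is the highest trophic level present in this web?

4

Producers (level 1): Diatoms, Phytoplankton, Cyanobacteria.
Diatoms → Salp → Arrow Worm → Blue Shark gives Blue Shark level 4.
No species has a prey at level 4, so no species reaches level 5.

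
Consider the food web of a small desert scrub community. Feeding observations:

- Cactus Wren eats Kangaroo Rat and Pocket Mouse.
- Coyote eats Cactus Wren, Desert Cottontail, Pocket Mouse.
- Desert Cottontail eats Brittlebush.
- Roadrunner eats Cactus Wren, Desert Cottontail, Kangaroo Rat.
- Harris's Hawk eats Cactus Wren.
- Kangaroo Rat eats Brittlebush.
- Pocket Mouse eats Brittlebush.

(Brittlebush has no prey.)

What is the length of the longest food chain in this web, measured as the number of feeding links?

One longest chain: Brittlebush → Pocket Mouse → Cactus Wren → Roadrunner.
It has 4 species and 3 links.

3 links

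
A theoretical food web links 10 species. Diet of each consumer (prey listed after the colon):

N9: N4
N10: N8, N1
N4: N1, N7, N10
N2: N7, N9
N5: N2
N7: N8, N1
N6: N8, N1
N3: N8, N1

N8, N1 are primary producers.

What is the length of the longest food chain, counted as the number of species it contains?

6 species

One longest chain: N8 → N7 → N4 → N9 → N2 → N5.
It has 6 species and 5 links.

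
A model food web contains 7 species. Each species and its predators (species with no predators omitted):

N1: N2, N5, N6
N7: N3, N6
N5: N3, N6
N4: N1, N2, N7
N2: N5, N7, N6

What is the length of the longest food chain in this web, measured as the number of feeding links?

One longest chain: N4 → N1 → N2 → N5 → N3.
It has 5 species and 4 links.

4 links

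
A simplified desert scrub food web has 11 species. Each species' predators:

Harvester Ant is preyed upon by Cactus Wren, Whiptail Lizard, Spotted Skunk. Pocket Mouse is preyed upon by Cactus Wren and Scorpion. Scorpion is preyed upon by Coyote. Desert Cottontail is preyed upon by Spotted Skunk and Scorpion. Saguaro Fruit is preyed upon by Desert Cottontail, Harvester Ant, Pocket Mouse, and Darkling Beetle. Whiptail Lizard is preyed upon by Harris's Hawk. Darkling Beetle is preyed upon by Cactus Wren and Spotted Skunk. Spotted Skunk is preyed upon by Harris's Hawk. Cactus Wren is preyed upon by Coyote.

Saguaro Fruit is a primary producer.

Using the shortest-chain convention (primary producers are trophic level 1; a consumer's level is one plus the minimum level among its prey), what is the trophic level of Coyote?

Trophic level 4

Saguaro Fruit is a producer → level 1.
Pocket Mouse eats Saguaro Fruit → level 2.
Cactus Wren eats Pocket Mouse → level 3.
Coyote eats Cactus Wren → level 4.
No prey of Coyote is below level 3, so 4 is the minimum.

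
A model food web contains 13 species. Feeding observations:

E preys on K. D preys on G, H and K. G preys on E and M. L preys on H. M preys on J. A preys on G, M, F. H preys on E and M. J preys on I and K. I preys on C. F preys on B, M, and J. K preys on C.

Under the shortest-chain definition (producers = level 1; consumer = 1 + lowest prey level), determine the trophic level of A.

Trophic level 3

B is a producer → level 1.
F eats B → level 2.
A eats F → level 3.
No prey of A is below level 2, so 3 is the minimum.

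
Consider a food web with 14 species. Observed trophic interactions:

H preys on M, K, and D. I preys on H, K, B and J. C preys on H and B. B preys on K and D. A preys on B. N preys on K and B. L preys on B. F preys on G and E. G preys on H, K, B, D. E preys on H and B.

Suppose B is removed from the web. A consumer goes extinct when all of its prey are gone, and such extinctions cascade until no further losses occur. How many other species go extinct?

2

Remove B.
Round 1: L (all prey gone), A (all prey gone) → extinct.
No further losses. Total secondary extinctions: 2.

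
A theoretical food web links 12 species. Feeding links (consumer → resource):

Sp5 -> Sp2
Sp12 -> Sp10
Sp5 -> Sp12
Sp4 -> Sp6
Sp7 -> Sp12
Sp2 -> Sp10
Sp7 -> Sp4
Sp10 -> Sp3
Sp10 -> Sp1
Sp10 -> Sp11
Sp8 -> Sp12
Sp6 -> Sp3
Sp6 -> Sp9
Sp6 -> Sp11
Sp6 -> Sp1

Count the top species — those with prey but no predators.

Top species (has prey, but nothing eats it): Sp5, Sp8, Sp7.
Count: 3.

3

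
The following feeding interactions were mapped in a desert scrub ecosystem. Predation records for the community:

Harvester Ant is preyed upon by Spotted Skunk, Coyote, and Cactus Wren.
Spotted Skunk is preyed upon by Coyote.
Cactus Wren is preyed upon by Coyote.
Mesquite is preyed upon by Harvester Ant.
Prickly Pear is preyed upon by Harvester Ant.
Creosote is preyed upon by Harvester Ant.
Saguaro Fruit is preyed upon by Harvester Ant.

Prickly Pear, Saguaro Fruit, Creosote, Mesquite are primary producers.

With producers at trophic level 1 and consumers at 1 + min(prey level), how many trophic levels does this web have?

3

Producers (level 1): Prickly Pear, Saguaro Fruit, Creosote, Mesquite.
Following each consumer down to its lowest-level prey: Prickly Pear → Harvester Ant → Cactus Wren (levels 1 through 3).
All prey of Cactus Wren (Harvester Ant 2) are at level 2 or above, so Cactus Wren is at level 1 + 2 = 3.
Every consumer has at least one prey at level 2 or below, so none exceeds level 3.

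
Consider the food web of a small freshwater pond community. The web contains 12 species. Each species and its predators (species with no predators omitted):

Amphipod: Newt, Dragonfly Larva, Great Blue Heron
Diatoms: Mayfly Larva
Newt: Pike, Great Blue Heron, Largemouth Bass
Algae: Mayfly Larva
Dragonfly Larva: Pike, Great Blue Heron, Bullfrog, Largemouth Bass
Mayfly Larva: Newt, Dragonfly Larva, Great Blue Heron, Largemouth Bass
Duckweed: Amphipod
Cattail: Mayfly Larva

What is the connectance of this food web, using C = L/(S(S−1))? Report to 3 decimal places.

C = 0.136

The web has S = 12 species and L = 18 feeding links.
C = L / (S(S−1)) = 18 / 132 = 0.1364 ≈ 0.136.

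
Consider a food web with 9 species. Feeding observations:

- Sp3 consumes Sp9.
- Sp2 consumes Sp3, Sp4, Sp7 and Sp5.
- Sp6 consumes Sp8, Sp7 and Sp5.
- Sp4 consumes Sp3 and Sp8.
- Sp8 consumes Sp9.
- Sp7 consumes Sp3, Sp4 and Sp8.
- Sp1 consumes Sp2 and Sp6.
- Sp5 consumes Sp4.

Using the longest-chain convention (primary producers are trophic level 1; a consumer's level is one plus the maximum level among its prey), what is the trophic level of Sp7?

Sp9 is a producer → level 1.
Sp8 eats Sp9 → level 2.
Sp4 eats Sp8 (level 2); other prey at levels: Sp3 2 → level 3.
Sp7 eats Sp4 (level 3); other prey at levels: Sp8 2, Sp3 2 → level 4.

Trophic level 4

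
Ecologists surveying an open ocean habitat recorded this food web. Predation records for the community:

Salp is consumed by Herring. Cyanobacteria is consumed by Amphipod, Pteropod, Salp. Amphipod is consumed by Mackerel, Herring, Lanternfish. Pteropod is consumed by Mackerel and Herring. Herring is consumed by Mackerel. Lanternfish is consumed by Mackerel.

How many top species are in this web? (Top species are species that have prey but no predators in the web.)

Top species (has prey, but nothing eats it): Mackerel.
Count: 1.

1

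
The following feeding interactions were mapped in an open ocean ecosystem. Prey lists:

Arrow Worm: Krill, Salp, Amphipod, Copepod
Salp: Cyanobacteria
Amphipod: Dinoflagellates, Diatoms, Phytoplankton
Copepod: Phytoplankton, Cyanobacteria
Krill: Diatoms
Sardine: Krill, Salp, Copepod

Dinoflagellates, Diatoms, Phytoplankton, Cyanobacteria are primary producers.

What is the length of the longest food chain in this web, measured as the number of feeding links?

One longest chain: Diatoms → Krill → Sardine.
It has 3 species and 2 links.

2 links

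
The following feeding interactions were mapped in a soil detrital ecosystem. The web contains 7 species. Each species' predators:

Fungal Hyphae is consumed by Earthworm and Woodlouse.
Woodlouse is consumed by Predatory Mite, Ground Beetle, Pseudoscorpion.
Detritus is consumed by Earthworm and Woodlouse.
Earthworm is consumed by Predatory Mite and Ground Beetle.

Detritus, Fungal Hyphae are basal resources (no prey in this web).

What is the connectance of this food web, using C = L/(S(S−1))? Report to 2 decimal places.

C = 0.21

The web has S = 7 species and L = 9 feeding links.
C = L / (S(S−1)) = 9 / 42 = 0.2143 ≈ 0.21.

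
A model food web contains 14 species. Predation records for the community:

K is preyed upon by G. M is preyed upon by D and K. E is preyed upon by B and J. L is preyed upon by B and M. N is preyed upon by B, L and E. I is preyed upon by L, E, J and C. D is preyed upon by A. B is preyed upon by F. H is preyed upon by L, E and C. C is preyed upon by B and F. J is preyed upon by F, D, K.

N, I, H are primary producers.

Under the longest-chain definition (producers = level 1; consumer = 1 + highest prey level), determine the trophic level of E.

N is a producer → level 1.
E eats N (level 1); other prey at levels: I 1, H 1 → level 2.

Trophic level 2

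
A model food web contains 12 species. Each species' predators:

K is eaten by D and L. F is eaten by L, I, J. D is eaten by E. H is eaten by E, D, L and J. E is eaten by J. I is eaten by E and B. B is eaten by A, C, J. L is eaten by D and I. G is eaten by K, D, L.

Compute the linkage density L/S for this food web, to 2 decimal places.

There are L = 21 links among S = 12 species.
L/S = 21/12 = 1.7500 ≈ 1.75.

L/S = 1.75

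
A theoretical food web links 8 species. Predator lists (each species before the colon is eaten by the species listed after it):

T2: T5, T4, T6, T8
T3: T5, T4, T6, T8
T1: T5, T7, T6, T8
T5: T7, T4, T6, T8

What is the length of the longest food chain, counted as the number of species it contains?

One longest chain: T2 → T5 → T7.
It has 3 species and 2 links.

3 species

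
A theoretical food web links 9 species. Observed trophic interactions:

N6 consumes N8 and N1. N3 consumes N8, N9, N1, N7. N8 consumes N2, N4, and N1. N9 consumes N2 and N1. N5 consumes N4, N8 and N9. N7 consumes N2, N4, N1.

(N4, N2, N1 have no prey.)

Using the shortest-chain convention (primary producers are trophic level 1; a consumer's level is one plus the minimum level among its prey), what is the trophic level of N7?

N4 is a producer → level 1.
N7 eats N4 → level 2.

Trophic level 2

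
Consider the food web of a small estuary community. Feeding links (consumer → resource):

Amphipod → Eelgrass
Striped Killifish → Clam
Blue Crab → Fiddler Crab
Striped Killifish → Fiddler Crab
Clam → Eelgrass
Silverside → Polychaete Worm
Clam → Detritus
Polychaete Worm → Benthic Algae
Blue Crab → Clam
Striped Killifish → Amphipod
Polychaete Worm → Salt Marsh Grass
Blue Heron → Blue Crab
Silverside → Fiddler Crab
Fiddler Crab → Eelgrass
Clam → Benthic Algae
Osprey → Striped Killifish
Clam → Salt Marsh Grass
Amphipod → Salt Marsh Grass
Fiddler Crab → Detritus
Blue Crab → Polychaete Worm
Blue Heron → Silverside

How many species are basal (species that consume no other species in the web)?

Basal species (no prey listed): Eelgrass, Benthic Algae, Salt Marsh Grass, Detritus.
Count: 4.

4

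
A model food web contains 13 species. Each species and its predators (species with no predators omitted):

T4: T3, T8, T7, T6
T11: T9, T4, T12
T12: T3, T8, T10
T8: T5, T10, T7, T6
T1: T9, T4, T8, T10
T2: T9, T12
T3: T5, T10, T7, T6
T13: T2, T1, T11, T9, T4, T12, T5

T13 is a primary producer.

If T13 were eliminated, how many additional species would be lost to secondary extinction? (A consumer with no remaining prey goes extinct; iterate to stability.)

12

Remove T13.
Round 1: T2 (all prey gone), T1 (all prey gone), T11 (all prey gone) → extinct.
Round 2: T9 (all prey gone), T4 (all prey gone), T12 (all prey gone) → extinct.
Round 3: T3 (all prey gone), T8 (all prey gone) → extinct.
Round 4: T5 (all prey gone), T10 (all prey gone), T7 (all prey gone), T6 (all prey gone) → extinct.
No further losses. Total secondary extinctions: 12.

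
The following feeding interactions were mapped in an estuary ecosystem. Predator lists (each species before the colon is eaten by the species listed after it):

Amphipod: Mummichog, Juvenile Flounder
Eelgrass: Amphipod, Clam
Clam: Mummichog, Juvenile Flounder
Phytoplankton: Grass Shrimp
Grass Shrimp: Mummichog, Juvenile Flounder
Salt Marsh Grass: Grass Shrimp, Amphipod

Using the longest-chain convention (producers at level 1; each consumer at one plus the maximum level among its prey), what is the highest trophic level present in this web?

3

Producers (level 1): Salt Marsh Grass, Phytoplankton, Eelgrass.
Salt Marsh Grass → Grass Shrimp → Mummichog gives Mummichog level 3.
No species has a prey at level 3, so no species reaches level 4.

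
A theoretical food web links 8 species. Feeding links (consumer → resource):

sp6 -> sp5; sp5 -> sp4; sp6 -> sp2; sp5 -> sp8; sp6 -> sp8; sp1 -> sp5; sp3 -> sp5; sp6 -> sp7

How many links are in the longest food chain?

One longest chain: sp4 → sp5 → sp6.
It has 3 species and 2 links.

2 links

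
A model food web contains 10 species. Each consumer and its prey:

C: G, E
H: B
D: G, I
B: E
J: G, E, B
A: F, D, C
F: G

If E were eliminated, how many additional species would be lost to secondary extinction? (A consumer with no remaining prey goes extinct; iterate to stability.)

Remove E.
Round 1: B (all prey gone) → extinct.
Round 2: H (all prey gone) → extinct.
No further losses. Total secondary extinctions: 2.

2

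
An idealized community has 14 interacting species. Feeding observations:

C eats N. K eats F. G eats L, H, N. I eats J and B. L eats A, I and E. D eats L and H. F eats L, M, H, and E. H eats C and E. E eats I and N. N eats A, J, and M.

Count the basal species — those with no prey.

Basal species (no prey listed): A, M, J, B.
Count: 4.

4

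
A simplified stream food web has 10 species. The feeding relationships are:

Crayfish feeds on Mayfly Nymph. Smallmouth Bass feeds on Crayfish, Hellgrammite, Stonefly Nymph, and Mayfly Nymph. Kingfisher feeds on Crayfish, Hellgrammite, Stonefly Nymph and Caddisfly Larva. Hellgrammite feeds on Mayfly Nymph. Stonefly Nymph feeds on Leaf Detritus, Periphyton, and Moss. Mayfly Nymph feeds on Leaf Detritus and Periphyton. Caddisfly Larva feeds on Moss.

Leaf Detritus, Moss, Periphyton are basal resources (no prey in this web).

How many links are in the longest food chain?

3 links

One longest chain: Leaf Detritus → Mayfly Nymph → Crayfish → Smallmouth Bass.
It has 4 species and 3 links.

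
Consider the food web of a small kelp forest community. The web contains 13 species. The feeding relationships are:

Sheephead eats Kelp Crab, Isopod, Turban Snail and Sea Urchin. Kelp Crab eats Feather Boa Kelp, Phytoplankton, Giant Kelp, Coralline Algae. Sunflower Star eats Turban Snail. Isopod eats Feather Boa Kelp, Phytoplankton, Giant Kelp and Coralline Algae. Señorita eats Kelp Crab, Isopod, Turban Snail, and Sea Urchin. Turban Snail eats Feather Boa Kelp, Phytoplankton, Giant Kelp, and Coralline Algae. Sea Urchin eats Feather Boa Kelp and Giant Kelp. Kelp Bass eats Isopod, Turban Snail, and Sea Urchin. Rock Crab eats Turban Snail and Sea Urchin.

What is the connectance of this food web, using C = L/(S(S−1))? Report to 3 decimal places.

C = 0.179

The web has S = 13 species and L = 28 feeding links.
C = L / (S(S−1)) = 28 / 156 = 0.1795 ≈ 0.179.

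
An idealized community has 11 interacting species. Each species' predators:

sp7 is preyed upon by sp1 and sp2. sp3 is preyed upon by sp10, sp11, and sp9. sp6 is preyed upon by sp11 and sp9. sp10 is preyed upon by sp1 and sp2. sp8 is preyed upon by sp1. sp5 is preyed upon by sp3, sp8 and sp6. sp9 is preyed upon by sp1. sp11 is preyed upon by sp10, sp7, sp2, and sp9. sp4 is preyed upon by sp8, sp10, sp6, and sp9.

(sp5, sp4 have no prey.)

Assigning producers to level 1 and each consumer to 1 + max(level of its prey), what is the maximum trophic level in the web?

Producers (level 1): sp5, sp4.
sp5 → sp3 → sp11 → sp9 → sp1 gives sp1 level 5.
No species has a prey at level 5, so no species reaches level 6.

5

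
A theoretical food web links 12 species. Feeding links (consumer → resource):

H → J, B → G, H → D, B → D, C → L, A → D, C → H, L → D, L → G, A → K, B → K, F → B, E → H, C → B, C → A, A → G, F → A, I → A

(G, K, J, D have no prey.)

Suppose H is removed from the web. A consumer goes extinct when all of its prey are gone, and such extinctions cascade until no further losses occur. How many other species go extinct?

Remove H.
Round 1: E (all prey gone) → extinct.
No further losses. Total secondary extinctions: 1.

1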